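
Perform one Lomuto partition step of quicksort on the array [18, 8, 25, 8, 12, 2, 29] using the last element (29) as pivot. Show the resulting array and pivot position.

Lomuto partition with pivot = 29:

Initial array: [18, 8, 25, 8, 12, 2, 29]

arr[0]=18 <= 29: swap with position 0, array becomes [18, 8, 25, 8, 12, 2, 29]
arr[1]=8 <= 29: swap with position 1, array becomes [18, 8, 25, 8, 12, 2, 29]
arr[2]=25 <= 29: swap with position 2, array becomes [18, 8, 25, 8, 12, 2, 29]
arr[3]=8 <= 29: swap with position 3, array becomes [18, 8, 25, 8, 12, 2, 29]
arr[4]=12 <= 29: swap with position 4, array becomes [18, 8, 25, 8, 12, 2, 29]
arr[5]=2 <= 29: swap with position 5, array becomes [18, 8, 25, 8, 12, 2, 29]

Place pivot at position 6: [18, 8, 25, 8, 12, 2, 29]
Pivot position: 6

After partitioning with pivot 29, the array becomes [18, 8, 25, 8, 12, 2, 29]. The pivot is placed at index 6. All elements to the left of the pivot are <= 29, and all elements to the right are > 29.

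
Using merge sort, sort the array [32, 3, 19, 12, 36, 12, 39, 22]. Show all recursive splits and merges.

Merge sort trace:

Split: [32, 3, 19, 12, 36, 12, 39, 22] -> [32, 3, 19, 12] and [36, 12, 39, 22]
  Split: [32, 3, 19, 12] -> [32, 3] and [19, 12]
    Split: [32, 3] -> [32] and [3]
    Merge: [32] + [3] -> [3, 32]
    Split: [19, 12] -> [19] and [12]
    Merge: [19] + [12] -> [12, 19]
  Merge: [3, 32] + [12, 19] -> [3, 12, 19, 32]
  Split: [36, 12, 39, 22] -> [36, 12] and [39, 22]
    Split: [36, 12] -> [36] and [12]
    Merge: [36] + [12] -> [12, 36]
    Split: [39, 22] -> [39] and [22]
    Merge: [39] + [22] -> [22, 39]
  Merge: [12, 36] + [22, 39] -> [12, 22, 36, 39]
Merge: [3, 12, 19, 32] + [12, 22, 36, 39] -> [3, 12, 12, 19, 22, 32, 36, 39]

Final sorted array: [3, 12, 12, 19, 22, 32, 36, 39]

The merge sort proceeds by recursively splitting the array and merging sorted halves.
After all merges, the sorted array is [3, 12, 12, 19, 22, 32, 36, 39].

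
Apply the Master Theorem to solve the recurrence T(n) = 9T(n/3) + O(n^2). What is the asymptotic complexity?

Master Theorem for T(n) = 9T(n/3) + O(n^2):

a = 9, b = 3, c = 2
log_b(a) = log_3(9) = 2.0000

Case 2: c = 2 = log_3(9) = 2.0000
T(n) = O(n^2 log n) = O(n^2 log n)

For T(n) = 9T(n/3) + O(n^2): log_3(9) = 2.0000. This is Case 2 of the Master Theorem (c = log_b(a), equal work at all levels), giving O(n^2 log n).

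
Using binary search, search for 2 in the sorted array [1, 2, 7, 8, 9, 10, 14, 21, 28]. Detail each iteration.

Binary search for 2 in [1, 2, 7, 8, 9, 10, 14, 21, 28]:

lo=0, hi=8, mid=4, arr[mid]=9 -> 9 > 2, search left half
lo=0, hi=3, mid=1, arr[mid]=2 -> Found target at index 1!

Binary search finds 2 at index 1 after 2 comparisons. The search repeatedly halves the search space by comparing with the middle element.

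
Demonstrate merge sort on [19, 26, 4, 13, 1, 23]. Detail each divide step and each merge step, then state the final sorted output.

Merge sort trace:

Split: [19, 26, 4, 13, 1, 23] -> [19, 26, 4] and [13, 1, 23]
  Split: [19, 26, 4] -> [19] and [26, 4]
    Split: [26, 4] -> [26] and [4]
    Merge: [26] + [4] -> [4, 26]
  Merge: [19] + [4, 26] -> [4, 19, 26]
  Split: [13, 1, 23] -> [13] and [1, 23]
    Split: [1, 23] -> [1] and [23]
    Merge: [1] + [23] -> [1, 23]
  Merge: [13] + [1, 23] -> [1, 13, 23]
Merge: [4, 19, 26] + [1, 13, 23] -> [1, 4, 13, 19, 23, 26]

Final sorted array: [1, 4, 13, 19, 23, 26]

The merge sort proceeds by recursively splitting the array and merging sorted halves.
After all merges, the sorted array is [1, 4, 13, 19, 23, 26].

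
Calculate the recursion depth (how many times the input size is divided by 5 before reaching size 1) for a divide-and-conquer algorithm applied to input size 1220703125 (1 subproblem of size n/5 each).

For divide and conquer with division factor 5:

Problem sizes at each level:
Level 0: 1220703125
Level 1: 244140625
Level 2: 48828125
Level 3: 9765625
Level 4: 1953125
Level 5: 390625
Level 6: 78125
Level 7: 15625
Level 8: 3125
Level 9: 625
Level 10: 125
Level 11: 25
Level 12: 5
Level 13: 1

The root is level 0 and the size-1 base case is level 13 (the tree spans levels 0 through 13, i.e. 14 levels counting the root), so the depth is the number of divisions: log_5(1220703125) = 13

The recursion tree depth is log_5(1220703125) = 13. At each level, the problem size is divided by 5, so it takes 13 divisions to reduce to a base case of size 1. The algorithm makes 1 recursive call at each level.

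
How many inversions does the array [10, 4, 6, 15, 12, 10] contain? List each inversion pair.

Finding inversions in [10, 4, 6, 15, 12, 10]:

(0, 1): arr[0]=10 > arr[1]=4
(0, 2): arr[0]=10 > arr[2]=6
(3, 4): arr[3]=15 > arr[4]=12
(3, 5): arr[3]=15 > arr[5]=10
(4, 5): arr[4]=12 > arr[5]=10

Total inversions: 5

The array has 5 inversion(s): (0,1), (0,2), (3,4), (3,5), (4,5). Each pair (i,j) satisfies i < j and arr[i] > arr[j].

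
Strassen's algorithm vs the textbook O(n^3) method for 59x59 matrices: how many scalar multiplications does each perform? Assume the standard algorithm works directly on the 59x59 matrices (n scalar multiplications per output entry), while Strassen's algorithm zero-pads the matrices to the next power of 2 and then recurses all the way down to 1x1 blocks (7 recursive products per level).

Matrix multiplication for 59x59 matrices:

Strassen's algorithm requires power-of-2 dimensions. Pad 59x59 to 64x64 (next power of 2).

Standard algorithm: 59^3 = 205379 multiplications
Strassen's algorithm: 7^(log2(64)) = 7^6 = 117649 multiplications
Savings: 205379 - 117649 = 87730 multiplications

Standard: 205379 multiplications (59^3). Strassen: 117649 multiplications (7^6, after padding to 64x64). Strassen reduces 8 recursive multiplications to 7 at each level.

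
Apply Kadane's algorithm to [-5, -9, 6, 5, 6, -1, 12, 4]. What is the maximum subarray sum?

Using Kadane's algorithm on [-5, -9, 6, 5, 6, -1, 12, 4]:

Scanning through the array:
Position 1 (value -9): max_ending_here = -9, max_so_far = -5
Position 2 (value 6): max_ending_here = 6, max_so_far = 6
Position 3 (value 5): max_ending_here = 11, max_so_far = 11
Position 4 (value 6): max_ending_here = 17, max_so_far = 17
Position 5 (value -1): max_ending_here = 16, max_so_far = 17
Position 6 (value 12): max_ending_here = 28, max_so_far = 28
Position 7 (value 4): max_ending_here = 32, max_so_far = 32

Maximum subarray: [6, 5, 6, -1, 12, 4]
Maximum sum: 32

The maximum subarray is [6, 5, 6, -1, 12, 4] with sum 32. This subarray runs from index 2 to index 7.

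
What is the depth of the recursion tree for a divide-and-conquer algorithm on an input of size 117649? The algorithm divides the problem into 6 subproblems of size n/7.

For divide and conquer with division factor 7:

Problem sizes at each level:
Level 0: 117649
Level 1: 16807
Level 2: 2401
Level 3: 343
Level 4: 49
Level 5: 7
Level 6: 1

The root is level 0 and the size-1 base case is level 6 (the tree spans levels 0 through 6, i.e. 7 levels counting the root), so the depth is the number of divisions: log_7(117649) = 6

The recursion tree depth is log_7(117649) = 6. At each level, the problem size is divided by 7, so it takes 6 divisions to reduce to a base case of size 1. The algorithm makes 6 recursive calls at each level.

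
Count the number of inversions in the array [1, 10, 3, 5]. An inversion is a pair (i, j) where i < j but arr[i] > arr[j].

Finding inversions in [1, 10, 3, 5]:

(1, 2): arr[1]=10 > arr[2]=3
(1, 3): arr[1]=10 > arr[3]=5

Total inversions: 2

The array has 2 inversion(s): (1,2), (1,3). Each pair (i,j) satisfies i < j and arr[i] > arr[j].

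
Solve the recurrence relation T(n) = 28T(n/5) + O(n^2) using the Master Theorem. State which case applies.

Master Theorem for T(n) = 28T(n/5) + O(n^2):

a = 28, b = 5, c = 2
log_b(a) = log_5(28) = 2.0704

Case 1: c = 2 < log_5(28) = 2.0704
T(n) = O(n^(log_5 28))

For T(n) = 28T(n/5) + O(n^2): log_5(28) = 2.0704. This is Case 1 of the Master Theorem (c < log_b(a), work dominated by leaves), giving O(n^(log_5 28)).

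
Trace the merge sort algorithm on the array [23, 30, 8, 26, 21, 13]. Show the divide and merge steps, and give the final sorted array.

Merge sort trace:

Split: [23, 30, 8, 26, 21, 13] -> [23, 30, 8] and [26, 21, 13]
  Split: [23, 30, 8] -> [23] and [30, 8]
    Split: [30, 8] -> [30] and [8]
    Merge: [30] + [8] -> [8, 30]
  Merge: [23] + [8, 30] -> [8, 23, 30]
  Split: [26, 21, 13] -> [26] and [21, 13]
    Split: [21, 13] -> [21] and [13]
    Merge: [21] + [13] -> [13, 21]
  Merge: [26] + [13, 21] -> [13, 21, 26]
Merge: [8, 23, 30] + [13, 21, 26] -> [8, 13, 21, 23, 26, 30]

Final sorted array: [8, 13, 21, 23, 26, 30]

The merge sort proceeds by recursively splitting the array and merging sorted halves.
After all merges, the sorted array is [8, 13, 21, 23, 26, 30].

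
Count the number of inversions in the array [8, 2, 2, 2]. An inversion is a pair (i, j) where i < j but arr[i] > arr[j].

Finding inversions in [8, 2, 2, 2]:

(0, 1): arr[0]=8 > arr[1]=2
(0, 2): arr[0]=8 > arr[2]=2
(0, 3): arr[0]=8 > arr[3]=2

Total inversions: 3

The array has 3 inversion(s): (0,1), (0,2), (0,3). Each pair (i,j) satisfies i < j and arr[i] > arr[j].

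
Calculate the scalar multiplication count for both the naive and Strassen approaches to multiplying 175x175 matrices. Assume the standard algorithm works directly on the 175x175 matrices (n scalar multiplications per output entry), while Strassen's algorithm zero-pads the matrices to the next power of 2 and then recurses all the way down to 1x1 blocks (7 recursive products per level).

Matrix multiplication for 175x175 matrices:

Strassen's algorithm requires power-of-2 dimensions. Pad 175x175 to 256x256 (next power of 2).

Standard algorithm: 175^3 = 5359375 multiplications
Strassen's algorithm: 7^(log2(256)) = 7^8 = 5764801 multiplications
Difference: 5359375 - 5764801 = -405426 (Strassen uses MORE here due to padding overhead — for small or just-over-power-of-2 n, padding can outweigh the per-level savings)

Standard: 5359375 multiplications (175^3). Strassen: 5764801 multiplications (7^8, after padding to 256x256). Strassen reduces 8 recursive multiplications to 7 at each level.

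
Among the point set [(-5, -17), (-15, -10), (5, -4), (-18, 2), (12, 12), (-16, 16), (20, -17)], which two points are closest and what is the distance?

Computing all pairwise distances among 7 points:

d((-5, -17), (-15, -10)) = 12.2066 <-- minimum
d((-5, -17), (5, -4)) = 16.4012
d((-5, -17), (-18, 2)) = 23.0217
d((-5, -17), (12, 12)) = 33.6155
d((-5, -17), (-16, 16)) = 34.7851
d((-5, -17), (20, -17)) = 25.0
d((-15, -10), (5, -4)) = 20.8806
d((-15, -10), (-18, 2)) = 12.3693
d((-15, -10), (12, 12)) = 34.8281
d((-15, -10), (-16, 16)) = 26.0192
d((-15, -10), (20, -17)) = 35.6931
d((5, -4), (-18, 2)) = 23.7697
d((5, -4), (12, 12)) = 17.4642
d((5, -4), (-16, 16)) = 29.0
d((5, -4), (20, -17)) = 19.8494
d((-18, 2), (12, 12)) = 31.6228
d((-18, 2), (-16, 16)) = 14.1421
d((-18, 2), (20, -17)) = 42.4853
d((12, 12), (-16, 16)) = 28.2843
d((12, 12), (20, -17)) = 30.0832
d((-16, 16), (20, -17)) = 48.8365

Closest pair: (-5, -17) and (-15, -10) with distance 12.2066

The closest pair is (-5, -17) and (-15, -10) with Euclidean distance 12.2066. For 7 points, brute-force pairwise comparison is shown above. For large n, the divide-and-conquer algorithm (sort by x, recurse on halves, check the dividing strip) achieves O(n log n).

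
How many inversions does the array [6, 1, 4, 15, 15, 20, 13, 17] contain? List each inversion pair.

Finding inversions in [6, 1, 4, 15, 15, 20, 13, 17]:

(0, 1): arr[0]=6 > arr[1]=1
(0, 2): arr[0]=6 > arr[2]=4
(3, 6): arr[3]=15 > arr[6]=13
(4, 6): arr[4]=15 > arr[6]=13
(5, 6): arr[5]=20 > arr[6]=13
(5, 7): arr[5]=20 > arr[7]=17

Total inversions: 6

The array has 6 inversion(s): (0,1), (0,2), (3,6), (4,6), (5,6), (5,7). Each pair (i,j) satisfies i < j and arr[i] > arr[j].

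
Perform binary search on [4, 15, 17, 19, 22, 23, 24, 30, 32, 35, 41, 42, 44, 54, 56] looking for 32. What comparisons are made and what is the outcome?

Binary search for 32 in [4, 15, 17, 19, 22, 23, 24, 30, 32, 35, 41, 42, 44, 54, 56]:

lo=0, hi=14, mid=7, arr[mid]=30 -> 30 < 32, search right half
lo=8, hi=14, mid=11, arr[mid]=42 -> 42 > 32, search left half
lo=8, hi=10, mid=9, arr[mid]=35 -> 35 > 32, search left half
lo=8, hi=8, mid=8, arr[mid]=32 -> Found target at index 8!

Binary search finds 32 at index 8 after 4 comparisons. The search repeatedly halves the search space by comparing with the middle element.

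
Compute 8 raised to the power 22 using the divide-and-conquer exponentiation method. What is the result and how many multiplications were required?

Computing 8^22 by squaring (build up from 8^1; each line after the first costs one multiplication):

8^1 = 8
8^2 = (8^1)^2 = 8^2 = 64
8^4 = (8^2)^2 = 64^2 = 4096
8^5 = 8 * 8^4 = 8 * 4096 = 32768
8^10 = (8^5)^2 = 32768^2 = 1073741824
8^11 = 8 * 8^10 = 8 * 1073741824 = 8589934592
8^22 = (8^11)^2 = 8589934592^2 = 73786976294838206464

Result: 73786976294838206464
Multiplications needed: 6 (6 lines after 8^1)

8^22 = 73786976294838206464. Using exponentiation by squaring, this requires 6 multiplications. The key idea: if the exponent is even, square the half-power; if odd, multiply by the base once.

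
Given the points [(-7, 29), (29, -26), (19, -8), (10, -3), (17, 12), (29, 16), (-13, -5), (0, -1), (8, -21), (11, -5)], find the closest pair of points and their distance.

Computing all pairwise distances among 10 points:

d((-7, 29), (29, -26)) = 65.7343
d((-7, 29), (19, -8)) = 45.2217
d((-7, 29), (10, -3)) = 36.2353
d((-7, 29), (17, 12)) = 29.4109
d((-7, 29), (29, 16)) = 38.2753
d((-7, 29), (-13, -5)) = 34.5254
d((-7, 29), (0, -1)) = 30.8058
d((-7, 29), (8, -21)) = 52.2015
d((-7, 29), (11, -5)) = 38.4708
d((29, -26), (19, -8)) = 20.5913
d((29, -26), (10, -3)) = 29.8329
d((29, -26), (17, 12)) = 39.8497
d((29, -26), (29, 16)) = 42.0
d((29, -26), (-13, -5)) = 46.9574
d((29, -26), (0, -1)) = 38.2884
d((29, -26), (8, -21)) = 21.587
d((29, -26), (11, -5)) = 27.6586
d((19, -8), (10, -3)) = 10.2956
d((19, -8), (17, 12)) = 20.0998
d((19, -8), (29, 16)) = 26.0
d((19, -8), (-13, -5)) = 32.1403
d((19, -8), (0, -1)) = 20.2485
d((19, -8), (8, -21)) = 17.0294
d((19, -8), (11, -5)) = 8.544
d((10, -3), (17, 12)) = 16.5529
d((10, -3), (29, 16)) = 26.8701
d((10, -3), (-13, -5)) = 23.0868
d((10, -3), (0, -1)) = 10.198
d((10, -3), (8, -21)) = 18.1108
d((10, -3), (11, -5)) = 2.2361 <-- minimum
d((17, 12), (29, 16)) = 12.6491
d((17, 12), (-13, -5)) = 34.4819
d((17, 12), (0, -1)) = 21.4009
d((17, 12), (8, -21)) = 34.2053
d((17, 12), (11, -5)) = 18.0278
d((29, 16), (-13, -5)) = 46.9574
d((29, 16), (0, -1)) = 33.6155
d((29, 16), (8, -21)) = 42.5441
d((29, 16), (11, -5)) = 27.6586
d((-13, -5), (0, -1)) = 13.6015
d((-13, -5), (8, -21)) = 26.4008
d((-13, -5), (11, -5)) = 24.0
d((0, -1), (8, -21)) = 21.5407
d((0, -1), (11, -5)) = 11.7047
d((8, -21), (11, -5)) = 16.2788

Closest pair: (10, -3) and (11, -5) with distance 2.2361

The closest pair is (10, -3) and (11, -5) with Euclidean distance 2.2361. For 10 points, brute-force pairwise comparison is shown above. For large n, the divide-and-conquer algorithm (sort by x, recurse on halves, check the dividing strip) achieves O(n log n).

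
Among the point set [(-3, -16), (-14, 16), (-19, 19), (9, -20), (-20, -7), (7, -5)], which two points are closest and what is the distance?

Computing all pairwise distances among 6 points:

d((-3, -16), (-14, 16)) = 33.8378
d((-3, -16), (-19, 19)) = 38.4838
d((-3, -16), (9, -20)) = 12.6491
d((-3, -16), (-20, -7)) = 19.2354
d((-3, -16), (7, -5)) = 14.8661
d((-14, 16), (-19, 19)) = 5.831 <-- minimum
d((-14, 16), (9, -20)) = 42.72
d((-14, 16), (-20, -7)) = 23.7697
d((-14, 16), (7, -5)) = 29.6985
d((-19, 19), (9, -20)) = 48.0104
d((-19, 19), (-20, -7)) = 26.0192
d((-19, 19), (7, -5)) = 35.3836
d((9, -20), (-20, -7)) = 31.7805
d((9, -20), (7, -5)) = 15.1327
d((-20, -7), (7, -5)) = 27.074

Closest pair: (-14, 16) and (-19, 19) with distance 5.831

The closest pair is (-14, 16) and (-19, 19) with Euclidean distance 5.831. For 6 points, brute-force pairwise comparison is shown above. For large n, the divide-and-conquer algorithm (sort by x, recurse on halves, check the dividing strip) achieves O(n log n).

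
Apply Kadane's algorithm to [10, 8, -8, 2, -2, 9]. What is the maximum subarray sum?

Using Kadane's algorithm on [10, 8, -8, 2, -2, 9]:

Scanning through the array:
Position 1 (value 8): max_ending_here = 18, max_so_far = 18
Position 2 (value -8): max_ending_here = 10, max_so_far = 18
Position 3 (value 2): max_ending_here = 12, max_so_far = 18
Position 4 (value -2): max_ending_here = 10, max_so_far = 18
Position 5 (value 9): max_ending_here = 19, max_so_far = 19

Maximum subarray: [10, 8, -8, 2, -2, 9]
Maximum sum: 19

The maximum subarray is [10, 8, -8, 2, -2, 9] with sum 19. This subarray runs from index 0 to index 5.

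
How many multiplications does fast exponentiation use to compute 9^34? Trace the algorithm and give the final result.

Computing 9^34 by squaring (build up from 9^1; each line after the first costs one multiplication):

9^1 = 9
9^2 = (9^1)^2 = 9^2 = 81
9^4 = (9^2)^2 = 81^2 = 6561
9^8 = (9^4)^2 = 6561^2 = 43046721
9^16 = (9^8)^2 = 43046721^2 = 1853020188851841
9^17 = 9 * 9^16 = 9 * 1853020188851841 = 16677181699666569
9^34 = (9^17)^2 = 16677181699666569^2 = 278128389443693511257285776231761

Result: 278128389443693511257285776231761
Multiplications needed: 6 (6 lines after 9^1)

9^34 = 278128389443693511257285776231761. Using exponentiation by squaring, this requires 6 multiplications. The key idea: if the exponent is even, square the half-power; if odd, multiply by the base once.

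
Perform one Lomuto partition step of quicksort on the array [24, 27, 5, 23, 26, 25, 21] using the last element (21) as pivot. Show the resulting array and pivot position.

Lomuto partition with pivot = 21:

Initial array: [24, 27, 5, 23, 26, 25, 21]

arr[0]=24 > 21: no swap
arr[1]=27 > 21: no swap
arr[2]=5 <= 21: swap with position 0, array becomes [5, 27, 24, 23, 26, 25, 21]
arr[3]=23 > 21: no swap
arr[4]=26 > 21: no swap
arr[5]=25 > 21: no swap

Place pivot at position 1: [5, 21, 24, 23, 26, 25, 27]
Pivot position: 1

After partitioning with pivot 21, the array becomes [5, 21, 24, 23, 26, 25, 27]. The pivot is placed at index 1. All elements to the left of the pivot are <= 21, and all elements to the right are > 21.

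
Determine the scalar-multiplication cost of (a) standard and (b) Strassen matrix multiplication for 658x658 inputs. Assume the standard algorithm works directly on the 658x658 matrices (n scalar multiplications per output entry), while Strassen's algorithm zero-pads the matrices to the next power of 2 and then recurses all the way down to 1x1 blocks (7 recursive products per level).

Matrix multiplication for 658x658 matrices:

Strassen's algorithm requires power-of-2 dimensions. Pad 658x658 to 1024x1024 (next power of 2).

Standard algorithm: 658^3 = 284890312 multiplications
Strassen's algorithm: 7^(log2(1024)) = 7^10 = 282475249 multiplications
Savings: 284890312 - 282475249 = 2415063 multiplications

Standard: 284890312 multiplications (658^3). Strassen: 282475249 multiplications (7^10, after padding to 1024x1024). Strassen reduces 8 recursive multiplications to 7 at each level.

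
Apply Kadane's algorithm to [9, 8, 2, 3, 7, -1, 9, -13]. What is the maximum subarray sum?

Using Kadane's algorithm on [9, 8, 2, 3, 7, -1, 9, -13]:

Scanning through the array:
Position 1 (value 8): max_ending_here = 17, max_so_far = 17
Position 2 (value 2): max_ending_here = 19, max_so_far = 19
Position 3 (value 3): max_ending_here = 22, max_so_far = 22
Position 4 (value 7): max_ending_here = 29, max_so_far = 29
Position 5 (value -1): max_ending_here = 28, max_so_far = 29
Position 6 (value 9): max_ending_here = 37, max_so_far = 37
Position 7 (value -13): max_ending_here = 24, max_so_far = 37

Maximum subarray: [9, 8, 2, 3, 7, -1, 9]
Maximum sum: 37

The maximum subarray is [9, 8, 2, 3, 7, -1, 9] with sum 37. This subarray runs from index 0 to index 6.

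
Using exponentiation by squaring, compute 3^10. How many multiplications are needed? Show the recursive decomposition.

Computing 3^10 by squaring (build up from 3^1; each line after the first costs one multiplication):

3^1 = 3
3^2 = (3^1)^2 = 3^2 = 9
3^4 = (3^2)^2 = 9^2 = 81
3^5 = 3 * 3^4 = 3 * 81 = 243
3^10 = (3^5)^2 = 243^2 = 59049

Result: 59049
Multiplications needed: 4 (4 lines after 3^1)

3^10 = 59049. Using exponentiation by squaring, this requires 4 multiplications. The key idea: if the exponent is even, square the half-power; if odd, multiply by the base once.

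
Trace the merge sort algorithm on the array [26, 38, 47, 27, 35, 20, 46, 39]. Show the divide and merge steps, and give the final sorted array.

Merge sort trace:

Split: [26, 38, 47, 27, 35, 20, 46, 39] -> [26, 38, 47, 27] and [35, 20, 46, 39]
  Split: [26, 38, 47, 27] -> [26, 38] and [47, 27]
    Split: [26, 38] -> [26] and [38]
    Merge: [26] + [38] -> [26, 38]
    Split: [47, 27] -> [47] and [27]
    Merge: [47] + [27] -> [27, 47]
  Merge: [26, 38] + [27, 47] -> [26, 27, 38, 47]
  Split: [35, 20, 46, 39] -> [35, 20] and [46, 39]
    Split: [35, 20] -> [35] and [20]
    Merge: [35] + [20] -> [20, 35]
    Split: [46, 39] -> [46] and [39]
    Merge: [46] + [39] -> [39, 46]
  Merge: [20, 35] + [39, 46] -> [20, 35, 39, 46]
Merge: [26, 27, 38, 47] + [20, 35, 39, 46] -> [20, 26, 27, 35, 38, 39, 46, 47]

Final sorted array: [20, 26, 27, 35, 38, 39, 46, 47]

The merge sort proceeds by recursively splitting the array and merging sorted halves.
After all merges, the sorted array is [20, 26, 27, 35, 38, 39, 46, 47].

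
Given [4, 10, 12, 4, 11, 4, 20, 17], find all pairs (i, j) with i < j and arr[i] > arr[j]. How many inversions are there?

Finding inversions in [4, 10, 12, 4, 11, 4, 20, 17]:

(1, 3): arr[1]=10 > arr[3]=4
(1, 5): arr[1]=10 > arr[5]=4
(2, 3): arr[2]=12 > arr[3]=4
(2, 4): arr[2]=12 > arr[4]=11
(2, 5): arr[2]=12 > arr[5]=4
(4, 5): arr[4]=11 > arr[5]=4
(6, 7): arr[6]=20 > arr[7]=17

Total inversions: 7

The array has 7 inversion(s): (1,3), (1,5), (2,3), (2,4), (2,5), (4,5), (6,7). Each pair (i,j) satisfies i < j and arr[i] > arr[j].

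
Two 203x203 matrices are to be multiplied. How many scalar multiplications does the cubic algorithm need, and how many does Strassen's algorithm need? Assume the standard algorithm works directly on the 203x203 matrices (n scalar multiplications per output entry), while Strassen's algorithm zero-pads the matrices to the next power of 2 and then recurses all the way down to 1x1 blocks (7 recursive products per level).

Matrix multiplication for 203x203 matrices:

Strassen's algorithm requires power-of-2 dimensions. Pad 203x203 to 256x256 (next power of 2).

Standard algorithm: 203^3 = 8365427 multiplications
Strassen's algorithm: 7^(log2(256)) = 7^8 = 5764801 multiplications
Savings: 8365427 - 5764801 = 2600626 multiplications

Standard: 8365427 multiplications (203^3). Strassen: 5764801 multiplications (7^8, after padding to 256x256). Strassen reduces 8 recursive multiplications to 7 at each level.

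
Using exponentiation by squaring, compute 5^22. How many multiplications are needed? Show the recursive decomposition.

Computing 5^22 by squaring (build up from 5^1; each line after the first costs one multiplication):

5^1 = 5
5^2 = (5^1)^2 = 5^2 = 25
5^4 = (5^2)^2 = 25^2 = 625
5^5 = 5 * 5^4 = 5 * 625 = 3125
5^10 = (5^5)^2 = 3125^2 = 9765625
5^11 = 5 * 5^10 = 5 * 9765625 = 48828125
5^22 = (5^11)^2 = 48828125^2 = 2384185791015625

Result: 2384185791015625
Multiplications needed: 6 (6 lines after 5^1)

5^22 = 2384185791015625. Using exponentiation by squaring, this requires 6 multiplications. The key idea: if the exponent is even, square the half-power; if odd, multiply by the base once.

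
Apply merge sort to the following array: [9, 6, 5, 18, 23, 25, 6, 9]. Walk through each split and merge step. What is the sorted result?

Merge sort trace:

Split: [9, 6, 5, 18, 23, 25, 6, 9] -> [9, 6, 5, 18] and [23, 25, 6, 9]
  Split: [9, 6, 5, 18] -> [9, 6] and [5, 18]
    Split: [9, 6] -> [9] and [6]
    Merge: [9] + [6] -> [6, 9]
    Split: [5, 18] -> [5] and [18]
    Merge: [5] + [18] -> [5, 18]
  Merge: [6, 9] + [5, 18] -> [5, 6, 9, 18]
  Split: [23, 25, 6, 9] -> [23, 25] and [6, 9]
    Split: [23, 25] -> [23] and [25]
    Merge: [23] + [25] -> [23, 25]
    Split: [6, 9] -> [6] and [9]
    Merge: [6] + [9] -> [6, 9]
  Merge: [23, 25] + [6, 9] -> [6, 9, 23, 25]
Merge: [5, 6, 9, 18] + [6, 9, 23, 25] -> [5, 6, 6, 9, 9, 18, 23, 25]

Final sorted array: [5, 6, 6, 9, 9, 18, 23, 25]

The merge sort proceeds by recursively splitting the array and merging sorted halves.
After all merges, the sorted array is [5, 6, 6, 9, 9, 18, 23, 25].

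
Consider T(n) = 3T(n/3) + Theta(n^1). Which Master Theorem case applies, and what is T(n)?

Master Theorem for T(n) = 3T(n/3) + O(n^1):

a = 3, b = 3, c = 1
log_b(a) = log_3(3) = 1.0000

Case 2: c = 1 = log_3(3) = 1.0000
T(n) = O(n^1 log n) = O(n log n)

For T(n) = 3T(n/3) + O(n^1): log_3(3) = 1.0000. This is Case 2 of the Master Theorem (c = log_b(a), equal work at all levels), giving O(n log n).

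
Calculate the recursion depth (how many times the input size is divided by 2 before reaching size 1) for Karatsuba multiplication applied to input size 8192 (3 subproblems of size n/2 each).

For divide and conquer with division factor 2:

Problem sizes at each level:
Level 0: 8192
Level 1: 4096
Level 2: 2048
Level 3: 1024
Level 4: 512
Level 5: 256
Level 6: 128
Level 7: 64
Level 8: 32
Level 9: 16
Level 10: 8
Level 11: 4
Level 12: 2
Level 13: 1

The root is level 0 and the size-1 base case is level 13 (the tree spans levels 0 through 13, i.e. 14 levels counting the root), so the depth is the number of divisions: log_2(8192) = 13

The recursion tree depth is log_2(8192) = 13. At each level, the problem size is divided by 2, so it takes 13 divisions to reduce to a base case of size 1. The algorithm makes 3 recursive calls at each level.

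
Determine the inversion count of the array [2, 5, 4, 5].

Finding inversions in [2, 5, 4, 5]:

(1, 2): arr[1]=5 > arr[2]=4

Total inversions: 1

The array has 1 inversion(s): (1,2). Each pair (i,j) satisfies i < j and arr[i] > arr[j].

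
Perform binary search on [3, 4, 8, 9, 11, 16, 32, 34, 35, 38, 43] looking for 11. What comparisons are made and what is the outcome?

Binary search for 11 in [3, 4, 8, 9, 11, 16, 32, 34, 35, 38, 43]:

lo=0, hi=10, mid=5, arr[mid]=16 -> 16 > 11, search left half
lo=0, hi=4, mid=2, arr[mid]=8 -> 8 < 11, search right half
lo=3, hi=4, mid=3, arr[mid]=9 -> 9 < 11, search right half
lo=4, hi=4, mid=4, arr[mid]=11 -> Found target at index 4!

Binary search finds 11 at index 4 after 4 comparisons. The search repeatedly halves the search space by comparing with the middle element.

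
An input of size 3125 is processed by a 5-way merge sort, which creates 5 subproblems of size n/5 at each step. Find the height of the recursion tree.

For divide and conquer with division factor 5:

Problem sizes at each level:
Level 0: 3125
Level 1: 625
Level 2: 125
Level 3: 25
Level 4: 5
Level 5: 1

The root is level 0 and the size-1 base case is level 5 (the tree spans levels 0 through 5, i.e. 6 levels counting the root), so the depth is the number of divisions: log_5(3125) = 5

The recursion tree depth is log_5(3125) = 5. At each level, the problem size is divided by 5, so it takes 5 divisions to reduce to a base case of size 1. The algorithm makes 5 recursive calls at each level.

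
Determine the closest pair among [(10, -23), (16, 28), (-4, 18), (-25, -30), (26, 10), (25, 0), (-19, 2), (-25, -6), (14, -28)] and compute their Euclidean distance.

Computing all pairwise distances among 9 points:

d((10, -23), (16, 28)) = 51.3517
d((10, -23), (-4, 18)) = 43.3244
d((10, -23), (-25, -30)) = 35.6931
d((10, -23), (26, 10)) = 36.6742
d((10, -23), (25, 0)) = 27.4591
d((10, -23), (-19, 2)) = 38.2884
d((10, -23), (-25, -6)) = 38.9102
d((10, -23), (14, -28)) = 6.4031 <-- minimum
d((16, 28), (-4, 18)) = 22.3607
d((16, 28), (-25, -30)) = 71.0282
d((16, 28), (26, 10)) = 20.5913
d((16, 28), (25, 0)) = 29.4109
d((16, 28), (-19, 2)) = 43.6005
d((16, 28), (-25, -6)) = 53.2635
d((16, 28), (14, -28)) = 56.0357
d((-4, 18), (-25, -30)) = 52.3927
d((-4, 18), (26, 10)) = 31.0483
d((-4, 18), (25, 0)) = 34.1321
d((-4, 18), (-19, 2)) = 21.9317
d((-4, 18), (-25, -6)) = 31.8904
d((-4, 18), (14, -28)) = 49.3964
d((-25, -30), (26, 10)) = 64.8151
d((-25, -30), (25, 0)) = 58.3095
d((-25, -30), (-19, 2)) = 32.5576
d((-25, -30), (-25, -6)) = 24.0
d((-25, -30), (14, -28)) = 39.0512
d((26, 10), (25, 0)) = 10.0499
d((26, 10), (-19, 2)) = 45.7056
d((26, 10), (-25, -6)) = 53.4509
d((26, 10), (14, -28)) = 39.8497
d((25, 0), (-19, 2)) = 44.0454
d((25, 0), (-25, -6)) = 50.3587
d((25, 0), (14, -28)) = 30.0832
d((-19, 2), (-25, -6)) = 10.0
d((-19, 2), (14, -28)) = 44.5982
d((-25, -6), (14, -28)) = 44.7772

Closest pair: (10, -23) and (14, -28) with distance 6.4031

The closest pair is (10, -23) and (14, -28) with Euclidean distance 6.4031. For 9 points, brute-force pairwise comparison is shown above. For large n, the divide-and-conquer algorithm (sort by x, recurse on halves, check the dividing strip) achieves O(n log n).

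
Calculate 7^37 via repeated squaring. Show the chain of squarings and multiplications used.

Computing 7^37 by squaring (build up from 7^1; each line after the first costs one multiplication):

7^1 = 7
7^2 = (7^1)^2 = 7^2 = 49
7^4 = (7^2)^2 = 49^2 = 2401
7^8 = (7^4)^2 = 2401^2 = 5764801
7^9 = 7 * 7^8 = 7 * 5764801 = 40353607
7^18 = (7^9)^2 = 40353607^2 = 1628413597910449
7^36 = (7^18)^2 = 1628413597910449^2 = 2651730845859653471779023381601
7^37 = 7 * 7^36 = 7 * 2651730845859653471779023381601 = 18562115921017574302453163671207

Result: 18562115921017574302453163671207
Multiplications needed: 7 (7 lines after 7^1)

7^37 = 18562115921017574302453163671207. Using exponentiation by squaring, this requires 7 multiplications. The key idea: if the exponent is even, square the half-power; if odd, multiply by the base once.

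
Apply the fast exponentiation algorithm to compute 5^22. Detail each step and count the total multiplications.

Computing 5^22 by squaring (build up from 5^1; each line after the first costs one multiplication):

5^1 = 5
5^2 = (5^1)^2 = 5^2 = 25
5^4 = (5^2)^2 = 25^2 = 625
5^5 = 5 * 5^4 = 5 * 625 = 3125
5^10 = (5^5)^2 = 3125^2 = 9765625
5^11 = 5 * 5^10 = 5 * 9765625 = 48828125
5^22 = (5^11)^2 = 48828125^2 = 2384185791015625

Result: 2384185791015625
Multiplications needed: 6 (6 lines after 5^1)

5^22 = 2384185791015625. Using exponentiation by squaring, this requires 6 multiplications. The key idea: if the exponent is even, square the half-power; if odd, multiply by the base once.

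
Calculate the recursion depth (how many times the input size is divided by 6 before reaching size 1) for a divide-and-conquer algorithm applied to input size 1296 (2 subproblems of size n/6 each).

For divide and conquer with division factor 6:

Problem sizes at each level:
Level 0: 1296
Level 1: 216
Level 2: 36
Level 3: 6
Level 4: 1

The root is level 0 and the size-1 base case is level 4 (the tree spans levels 0 through 4, i.e. 5 levels counting the root), so the depth is the number of divisions: log_6(1296) = 4

The recursion tree depth is log_6(1296) = 4. At each level, the problem size is divided by 6, so it takes 4 divisions to reduce to a base case of size 1. The algorithm makes 2 recursive calls at each level.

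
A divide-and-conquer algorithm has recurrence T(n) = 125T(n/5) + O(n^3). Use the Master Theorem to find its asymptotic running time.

Master Theorem for T(n) = 125T(n/5) + O(n^3):

a = 125, b = 5, c = 3
log_b(a) = log_5(125) = 3.0000

Case 2: c = 3 = log_5(125) = 3.0000
T(n) = O(n^3 log n) = O(n^3 log n)

For T(n) = 125T(n/5) + O(n^3): log_5(125) = 3.0000. This is Case 2 of the Master Theorem (c = log_b(a), equal work at all levels), giving O(n^3 log n).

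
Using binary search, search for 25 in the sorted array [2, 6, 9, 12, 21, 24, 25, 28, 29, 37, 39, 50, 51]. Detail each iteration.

Binary search for 25 in [2, 6, 9, 12, 21, 24, 25, 28, 29, 37, 39, 50, 51]:

lo=0, hi=12, mid=6, arr[mid]=25 -> Found target at index 6!

Binary search finds 25 at index 6 after 1 comparisons. The search repeatedly halves the search space by comparing with the middle element.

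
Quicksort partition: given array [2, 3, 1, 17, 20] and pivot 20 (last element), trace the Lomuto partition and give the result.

Lomuto partition with pivot = 20:

Initial array: [2, 3, 1, 17, 20]

arr[0]=2 <= 20: swap with position 0, array becomes [2, 3, 1, 17, 20]
arr[1]=3 <= 20: swap with position 1, array becomes [2, 3, 1, 17, 20]
arr[2]=1 <= 20: swap with position 2, array becomes [2, 3, 1, 17, 20]
arr[3]=17 <= 20: swap with position 3, array becomes [2, 3, 1, 17, 20]

Place pivot at position 4: [2, 3, 1, 17, 20]
Pivot position: 4

After partitioning with pivot 20, the array becomes [2, 3, 1, 17, 20]. The pivot is placed at index 4. All elements to the left of the pivot are <= 20, and all elements to the right are > 20.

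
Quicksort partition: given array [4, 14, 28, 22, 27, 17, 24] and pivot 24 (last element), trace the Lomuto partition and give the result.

Lomuto partition with pivot = 24:

Initial array: [4, 14, 28, 22, 27, 17, 24]

arr[0]=4 <= 24: swap with position 0, array becomes [4, 14, 28, 22, 27, 17, 24]
arr[1]=14 <= 24: swap with position 1, array becomes [4, 14, 28, 22, 27, 17, 24]
arr[2]=28 > 24: no swap
arr[3]=22 <= 24: swap with position 2, array becomes [4, 14, 22, 28, 27, 17, 24]
arr[4]=27 > 24: no swap
arr[5]=17 <= 24: swap with position 3, array becomes [4, 14, 22, 17, 27, 28, 24]

Place pivot at position 4: [4, 14, 22, 17, 24, 28, 27]
Pivot position: 4

After partitioning with pivot 24, the array becomes [4, 14, 22, 17, 24, 28, 27]. The pivot is placed at index 4. All elements to the left of the pivot are <= 24, and all elements to the right are > 24.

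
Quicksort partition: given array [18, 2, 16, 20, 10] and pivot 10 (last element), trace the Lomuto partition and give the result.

Lomuto partition with pivot = 10:

Initial array: [18, 2, 16, 20, 10]

arr[0]=18 > 10: no swap
arr[1]=2 <= 10: swap with position 0, array becomes [2, 18, 16, 20, 10]
arr[2]=16 > 10: no swap
arr[3]=20 > 10: no swap

Place pivot at position 1: [2, 10, 16, 20, 18]
Pivot position: 1

After partitioning with pivot 10, the array becomes [2, 10, 16, 20, 18]. The pivot is placed at index 1. All elements to the left of the pivot are <= 10, and all elements to the right are > 10.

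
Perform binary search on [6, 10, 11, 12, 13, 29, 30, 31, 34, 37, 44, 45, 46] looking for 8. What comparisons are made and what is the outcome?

Binary search for 8 in [6, 10, 11, 12, 13, 29, 30, 31, 34, 37, 44, 45, 46]:

lo=0, hi=12, mid=6, arr[mid]=30 -> 30 > 8, search left half
lo=0, hi=5, mid=2, arr[mid]=11 -> 11 > 8, search left half
lo=0, hi=1, mid=0, arr[mid]=6 -> 6 < 8, search right half
lo=1, hi=1, mid=1, arr[mid]=10 -> 10 > 8, search left half
lo=1 > hi=0, target 8 not found

Binary search determines that 8 is not in the array after 4 comparisons. The search space was exhausted without finding the target.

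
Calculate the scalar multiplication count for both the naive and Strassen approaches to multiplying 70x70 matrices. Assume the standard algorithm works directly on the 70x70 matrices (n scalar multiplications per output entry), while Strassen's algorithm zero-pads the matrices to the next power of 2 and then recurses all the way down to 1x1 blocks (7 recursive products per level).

Matrix multiplication for 70x70 matrices:

Strassen's algorithm requires power-of-2 dimensions. Pad 70x70 to 128x128 (next power of 2).

Standard algorithm: 70^3 = 343000 multiplications
Strassen's algorithm: 7^(log2(128)) = 7^7 = 823543 multiplications
Difference: 343000 - 823543 = -480543 (Strassen uses MORE here due to padding overhead — for small or just-over-power-of-2 n, padding can outweigh the per-level savings)

Standard: 343000 multiplications (70^3). Strassen: 823543 multiplications (7^7, after padding to 128x128). Strassen reduces 8 recursive multiplications to 7 at each level.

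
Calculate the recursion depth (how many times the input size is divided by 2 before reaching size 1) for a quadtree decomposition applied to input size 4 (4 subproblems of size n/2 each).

For divide and conquer with division factor 2:

Problem sizes at each level:
Level 0: 4
Level 1: 2
Level 2: 1

The root is level 0 and the size-1 base case is level 2 (the tree spans levels 0 through 2, i.e. 3 levels counting the root), so the depth is the number of divisions: log_2(4) = 2

The recursion tree depth is log_2(4) = 2. At each level, the problem size is divided by 2, so it takes 2 divisions to reduce to a base case of size 1. The algorithm makes 4 recursive calls at each level.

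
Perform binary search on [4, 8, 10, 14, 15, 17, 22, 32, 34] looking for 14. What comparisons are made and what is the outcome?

Binary search for 14 in [4, 8, 10, 14, 15, 17, 22, 32, 34]:

lo=0, hi=8, mid=4, arr[mid]=15 -> 15 > 14, search left half
lo=0, hi=3, mid=1, arr[mid]=8 -> 8 < 14, search right half
lo=2, hi=3, mid=2, arr[mid]=10 -> 10 < 14, search right half
lo=3, hi=3, mid=3, arr[mid]=14 -> Found target at index 3!

Binary search finds 14 at index 3 after 4 comparisons. The search repeatedly halves the search space by comparing with the middle element.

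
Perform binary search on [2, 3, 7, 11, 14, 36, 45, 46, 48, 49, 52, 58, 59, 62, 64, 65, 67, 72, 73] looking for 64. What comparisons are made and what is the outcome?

Binary search for 64 in [2, 3, 7, 11, 14, 36, 45, 46, 48, 49, 52, 58, 59, 62, 64, 65, 67, 72, 73]:

lo=0, hi=18, mid=9, arr[mid]=49 -> 49 < 64, search right half
lo=10, hi=18, mid=14, arr[mid]=64 -> Found target at index 14!

Binary search finds 64 at index 14 after 2 comparisons. The search repeatedly halves the search space by comparing with the middle element.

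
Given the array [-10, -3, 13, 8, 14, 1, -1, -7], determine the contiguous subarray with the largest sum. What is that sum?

Using Kadane's algorithm on [-10, -3, 13, 8, 14, 1, -1, -7]:

Scanning through the array:
Position 1 (value -3): max_ending_here = -3, max_so_far = -3
Position 2 (value 13): max_ending_here = 13, max_so_far = 13
Position 3 (value 8): max_ending_here = 21, max_so_far = 21
Position 4 (value 14): max_ending_here = 35, max_so_far = 35
Position 5 (value 1): max_ending_here = 36, max_so_far = 36
Position 6 (value -1): max_ending_here = 35, max_so_far = 36
Position 7 (value -7): max_ending_here = 28, max_so_far = 36

Maximum subarray: [13, 8, 14, 1]
Maximum sum: 36

The maximum subarray is [13, 8, 14, 1] with sum 36. This subarray runs from index 2 to index 5.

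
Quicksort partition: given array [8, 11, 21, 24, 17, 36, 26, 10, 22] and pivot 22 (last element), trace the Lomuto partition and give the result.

Lomuto partition with pivot = 22:

Initial array: [8, 11, 21, 24, 17, 36, 26, 10, 22]

arr[0]=8 <= 22: swap with position 0, array becomes [8, 11, 21, 24, 17, 36, 26, 10, 22]
arr[1]=11 <= 22: swap with position 1, array becomes [8, 11, 21, 24, 17, 36, 26, 10, 22]
arr[2]=21 <= 22: swap with position 2, array becomes [8, 11, 21, 24, 17, 36, 26, 10, 22]
arr[3]=24 > 22: no swap
arr[4]=17 <= 22: swap with position 3, array becomes [8, 11, 21, 17, 24, 36, 26, 10, 22]
arr[5]=36 > 22: no swap
arr[6]=26 > 22: no swap
arr[7]=10 <= 22: swap with position 4, array becomes [8, 11, 21, 17, 10, 36, 26, 24, 22]

Place pivot at position 5: [8, 11, 21, 17, 10, 22, 26, 24, 36]
Pivot position: 5

After partitioning with pivot 22, the array becomes [8, 11, 21, 17, 10, 22, 26, 24, 36]. The pivot is placed at index 5. All elements to the left of the pivot are <= 22, and all elements to the right are > 22.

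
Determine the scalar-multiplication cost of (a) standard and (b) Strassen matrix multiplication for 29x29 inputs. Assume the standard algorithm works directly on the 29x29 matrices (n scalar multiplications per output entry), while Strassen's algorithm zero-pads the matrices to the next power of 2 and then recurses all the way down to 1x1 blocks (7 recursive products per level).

Matrix multiplication for 29x29 matrices:

Strassen's algorithm requires power-of-2 dimensions. Pad 29x29 to 32x32 (next power of 2).

Standard algorithm: 29^3 = 24389 multiplications
Strassen's algorithm: 7^(log2(32)) = 7^5 = 16807 multiplications
Savings: 24389 - 16807 = 7582 multiplications

Standard: 24389 multiplications (29^3). Strassen: 16807 multiplications (7^5, after padding to 32x32). Strassen reduces 8 recursive multiplications to 7 at each level.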